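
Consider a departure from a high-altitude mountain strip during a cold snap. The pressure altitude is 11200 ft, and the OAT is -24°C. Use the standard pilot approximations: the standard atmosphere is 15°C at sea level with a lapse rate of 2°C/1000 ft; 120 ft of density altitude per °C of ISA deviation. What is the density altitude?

9208 ft

ISA temperature at 11200 ft = 15 − 2 × (11200/1000) = -7.4°C.
ISA deviation = -24 − (-7.4) = -16.6°C.
Density altitude = 11200 + 120 × (-16.6) = 11200 + (-1992) = 9208 ft.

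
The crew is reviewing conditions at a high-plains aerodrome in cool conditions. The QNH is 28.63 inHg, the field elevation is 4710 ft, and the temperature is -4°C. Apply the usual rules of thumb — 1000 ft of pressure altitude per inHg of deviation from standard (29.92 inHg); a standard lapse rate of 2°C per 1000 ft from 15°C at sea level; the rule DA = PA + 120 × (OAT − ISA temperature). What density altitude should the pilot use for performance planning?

5160 ft

Pressure altitude = 4710 + (29.92 − 28.63) × 1000 = 4710 + (+1290) = 6000 ft.
ISA temperature at 6000 ft = 15 − 2 × (6000/1000) = 3°C.
ISA deviation = -4 − 3 = -7°C.
Density altitude = 6000 + 120 × (-7) = 5160 ft.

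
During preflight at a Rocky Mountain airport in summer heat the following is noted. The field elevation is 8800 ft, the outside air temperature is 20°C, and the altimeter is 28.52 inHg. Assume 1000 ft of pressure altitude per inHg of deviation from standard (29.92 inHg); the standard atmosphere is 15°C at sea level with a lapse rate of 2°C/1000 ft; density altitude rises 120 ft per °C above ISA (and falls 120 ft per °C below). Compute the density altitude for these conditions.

Pressure altitude = 8800 + (29.92 − 28.52) × 1000 = 8800 + (+1400) = 10200 ft.
ISA temperature at 10200 ft = 15 − 2 × (10200/1000) = -5.4°C.
ISA deviation = 20 − (-5.4) = +25.4°C.
Density altitude = 10200 + 120 × (25.4) = 13248 ft.

13248 ft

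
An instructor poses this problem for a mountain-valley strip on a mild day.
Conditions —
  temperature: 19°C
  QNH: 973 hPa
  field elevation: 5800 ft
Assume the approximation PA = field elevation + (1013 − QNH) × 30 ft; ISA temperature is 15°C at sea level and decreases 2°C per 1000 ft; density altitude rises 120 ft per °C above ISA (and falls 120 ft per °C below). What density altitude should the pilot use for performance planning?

Pressure altitude = 5800 + (1013 − 973) × 30 = 5800 + (+1200) = 7000 ft.
ISA temperature at 7000 ft = 15 − 2 × (7000/1000) = 1°C.
ISA deviation = 19 − 1 = +18°C.
Density altitude = 7000 + 120 × (18) = 9160 ft.

9160 ft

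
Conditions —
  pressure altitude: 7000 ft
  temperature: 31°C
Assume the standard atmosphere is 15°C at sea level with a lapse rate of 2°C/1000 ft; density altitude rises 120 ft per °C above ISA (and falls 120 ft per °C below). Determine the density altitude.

ISA temperature at 7000 ft = 15 − 2 × (7000/1000) = 1°C.
ISA deviation = 31 − 1 = +30°C.
Density altitude = 7000 + 120 × (30) = 7000 + (+3600) = 10600 ft.

10600 ft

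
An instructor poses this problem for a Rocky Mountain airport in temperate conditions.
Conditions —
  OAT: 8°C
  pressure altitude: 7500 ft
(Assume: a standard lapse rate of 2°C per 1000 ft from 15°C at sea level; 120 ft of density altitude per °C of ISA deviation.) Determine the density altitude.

ISA temperature at 7500 ft = 15 − 2 × (7500/1000) = 0°C.
ISA deviation = 8 − 0 = +8°C.
Density altitude = 7500 + 120 × (8) = 7500 + (+960) = 8460 ft.

8460 ft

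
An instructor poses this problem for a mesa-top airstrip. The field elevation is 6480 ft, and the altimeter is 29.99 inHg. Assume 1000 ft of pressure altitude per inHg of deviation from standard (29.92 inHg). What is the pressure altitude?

6410 ft

Pressure correction = (29.92 − 29.99) × 1000 = -70 ft.
Pressure altitude = 6480 + (-70) = 6410 ft.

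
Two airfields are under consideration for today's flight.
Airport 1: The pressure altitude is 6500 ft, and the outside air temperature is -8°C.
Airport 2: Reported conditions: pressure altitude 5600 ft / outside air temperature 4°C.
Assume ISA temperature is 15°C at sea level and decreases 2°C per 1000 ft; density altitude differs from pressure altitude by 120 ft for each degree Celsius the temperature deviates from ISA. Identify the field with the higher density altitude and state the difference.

Airport 1: ISA temp = 2°C, deviation -10°C, DA = 6500 + 120 × (-10) = 5300 ft.
Airport 2: ISA temp = 3.8°C, deviation +0.2°C, DA = 5600 + 120 × 0.2 = 5624 ft.
Airport 2 is higher by 5624 − 5300 = 324 ft.

Airport 2 by 324 ft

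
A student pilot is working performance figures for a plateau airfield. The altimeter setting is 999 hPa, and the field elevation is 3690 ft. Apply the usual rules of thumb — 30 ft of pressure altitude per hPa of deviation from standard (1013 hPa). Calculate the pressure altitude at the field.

4110 ft

Pressure correction = (1013 − 999) × 30 = +420 ft.
Pressure altitude = 3690 + (+420) = 4110 ft.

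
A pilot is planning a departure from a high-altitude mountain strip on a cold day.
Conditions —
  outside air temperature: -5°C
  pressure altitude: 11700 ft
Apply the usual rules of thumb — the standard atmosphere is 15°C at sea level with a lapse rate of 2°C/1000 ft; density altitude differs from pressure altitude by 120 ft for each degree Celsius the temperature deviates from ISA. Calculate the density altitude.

12108 ft

ISA temperature at 11700 ft = 15 − 2 × (11700/1000) = -8.4°C.
ISA deviation = -5 − (-8.4) = +3.4°C.
Density altitude = 11700 + 120 × (3.4) = 11700 + (+408) = 12108 ft.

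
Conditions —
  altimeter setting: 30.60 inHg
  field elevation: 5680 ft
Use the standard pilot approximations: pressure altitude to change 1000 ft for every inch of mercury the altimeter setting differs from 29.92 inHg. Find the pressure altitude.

5000 ft

Pressure correction = (29.92 − 30.60) × 1000 = -680 ft.
Pressure altitude = 5680 + (-680) = 5000 ft.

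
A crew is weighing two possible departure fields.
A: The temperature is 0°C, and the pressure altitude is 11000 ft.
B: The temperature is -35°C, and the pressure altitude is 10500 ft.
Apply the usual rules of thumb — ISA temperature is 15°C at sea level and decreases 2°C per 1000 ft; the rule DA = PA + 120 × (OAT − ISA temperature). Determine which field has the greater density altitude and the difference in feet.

A: ISA temp = -7°C, deviation +7°C, DA = 11000 + 120 × 7 = 11840 ft.
B: ISA temp = -6°C, deviation -29°C, DA = 10500 + 120 × (-29) = 7020 ft.
A is higher by 11840 − 7020 = 4820 ft.

A by 4820 ft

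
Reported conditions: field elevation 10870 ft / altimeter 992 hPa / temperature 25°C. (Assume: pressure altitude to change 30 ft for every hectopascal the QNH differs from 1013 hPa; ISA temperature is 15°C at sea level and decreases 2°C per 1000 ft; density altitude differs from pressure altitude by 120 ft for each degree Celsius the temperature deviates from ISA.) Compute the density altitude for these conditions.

15460 ft

Pressure altitude = 10870 + (1013 − 992) × 30 = 10870 + (+630) = 11500 ft.
ISA temperature at 11500 ft = 15 − 2 × (11500/1000) = -8°C.
ISA deviation = 25 − (-8) = +33°C.
Density altitude = 11500 + 120 × (33) = 15460 ft.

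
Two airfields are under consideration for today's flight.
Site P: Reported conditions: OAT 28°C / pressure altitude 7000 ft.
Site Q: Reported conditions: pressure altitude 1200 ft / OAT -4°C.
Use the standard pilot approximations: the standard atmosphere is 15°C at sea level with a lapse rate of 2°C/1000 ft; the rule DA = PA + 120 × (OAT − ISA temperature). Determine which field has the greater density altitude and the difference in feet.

Site P by 11032 ft

Site P: ISA temp = 1°C, deviation +27°C, DA = 7000 + 120 × 27 = 10240 ft.
Site Q: ISA temp = 12.6°C, deviation -16.6°C, DA = 1200 + 120 × (-16.6) = -792 ft.
Site P is higher by 10240 − (-792) = 11032 ft.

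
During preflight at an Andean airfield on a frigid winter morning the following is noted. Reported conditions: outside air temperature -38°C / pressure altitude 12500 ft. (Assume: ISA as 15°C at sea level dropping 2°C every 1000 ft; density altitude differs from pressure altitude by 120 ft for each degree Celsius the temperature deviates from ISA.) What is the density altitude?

9140 ft

ISA temperature at 12500 ft = 15 − 2 × (12500/1000) = -10°C.
ISA deviation = -38 − (-10) = -28°C.
Density altitude = 12500 + 120 × (-28) = 12500 + (-3360) = 9140 ft.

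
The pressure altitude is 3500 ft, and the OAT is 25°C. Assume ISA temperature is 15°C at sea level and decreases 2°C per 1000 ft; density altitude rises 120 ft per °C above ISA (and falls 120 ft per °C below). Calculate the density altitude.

ISA temperature at 3500 ft = 15 − 2 × (3500/1000) = 8°C.
ISA deviation = 25 − 8 = +17°C.
Density altitude = 3500 + 120 × (17) = 3500 + (+2040) = 5540 ft.

5540 ft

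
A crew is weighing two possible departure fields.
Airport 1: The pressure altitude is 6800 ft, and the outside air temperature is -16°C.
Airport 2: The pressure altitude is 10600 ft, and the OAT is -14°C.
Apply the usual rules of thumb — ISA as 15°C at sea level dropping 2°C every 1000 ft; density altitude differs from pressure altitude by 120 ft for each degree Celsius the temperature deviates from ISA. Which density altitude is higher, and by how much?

Airport 1: ISA temp = 1.4°C, deviation -17.4°C, DA = 6800 + 120 × (-17.4) = 4712 ft.
Airport 2: ISA temp = -6.2°C, deviation -7.8°C, DA = 10600 + 120 × (-7.8) = 9664 ft.
Airport 2 is higher by 9664 − 4712 = 4952 ft.

Airport 2 by 4952 ft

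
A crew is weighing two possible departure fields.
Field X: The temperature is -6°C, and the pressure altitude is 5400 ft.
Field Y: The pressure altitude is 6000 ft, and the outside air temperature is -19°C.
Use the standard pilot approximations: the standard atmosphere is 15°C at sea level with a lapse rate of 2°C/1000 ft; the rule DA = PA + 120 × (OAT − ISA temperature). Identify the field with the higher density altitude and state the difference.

Field X: ISA temp = 4.2°C, deviation -10.2°C, DA = 5400 + 120 × (-10.2) = 4176 ft.
Field Y: ISA temp = 3°C, deviation -22°C, DA = 6000 + 120 × (-22) = 3360 ft.
Field X is higher by 4176 − 3360 = 816 ft.

Field X by 816 ft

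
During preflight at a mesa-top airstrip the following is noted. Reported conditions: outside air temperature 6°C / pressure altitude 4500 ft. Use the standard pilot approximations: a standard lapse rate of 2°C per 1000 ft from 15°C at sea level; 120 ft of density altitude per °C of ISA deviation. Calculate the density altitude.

4500 ft

ISA temperature at 4500 ft = 15 − 2 × (4500/1000) = 6°C.
ISA deviation = 6 − 6 = 0°C.
Density altitude = 4500 + 120 × (0) = 4500 + (0) = 4500 ft.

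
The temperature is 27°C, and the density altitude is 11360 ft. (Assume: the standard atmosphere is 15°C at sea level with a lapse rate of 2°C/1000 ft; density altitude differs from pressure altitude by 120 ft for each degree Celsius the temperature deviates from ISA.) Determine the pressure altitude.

DA = PA + 120 × (OAT − (15 − 2·PA/1000)) = PA + 120·OAT − 1800 + 0.24·PA = 1.24·PA + 120·OAT − 1800.
So 1.24·PA = 11360 − 120 × 27 + 1800 = 9920.
PA = 9920 / 1.24 = 8000 ft.

8000 ft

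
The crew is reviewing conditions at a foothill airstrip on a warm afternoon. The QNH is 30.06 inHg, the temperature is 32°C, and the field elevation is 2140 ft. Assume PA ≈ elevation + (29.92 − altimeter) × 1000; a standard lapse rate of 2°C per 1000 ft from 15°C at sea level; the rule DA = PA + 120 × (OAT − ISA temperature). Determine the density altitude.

Pressure altitude = 2140 + (29.92 − 30.06) × 1000 = 2140 + (-140) = 2000 ft.
ISA temperature at 2000 ft = 15 − 2 × (2000/1000) = 11°C.
ISA deviation = 32 − 11 = +21°C.
Density altitude = 2000 + 120 × (21) = 4520 ft.

4520 ft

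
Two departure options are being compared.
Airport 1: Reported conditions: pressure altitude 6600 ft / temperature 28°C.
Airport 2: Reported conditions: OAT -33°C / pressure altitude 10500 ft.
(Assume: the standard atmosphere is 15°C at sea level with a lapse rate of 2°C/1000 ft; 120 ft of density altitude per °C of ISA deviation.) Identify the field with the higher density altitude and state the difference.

Airport 1: ISA temp = 1.8°C, deviation +26.2°C, DA = 6600 + 120 × 26.2 = 9744 ft.
Airport 2: ISA temp = -6°C, deviation -27°C, DA = 10500 + 120 × (-27) = 7260 ft.
Airport 1 is higher by 9744 − 7260 = 2484 ft.

Airport 1 by 2484 ft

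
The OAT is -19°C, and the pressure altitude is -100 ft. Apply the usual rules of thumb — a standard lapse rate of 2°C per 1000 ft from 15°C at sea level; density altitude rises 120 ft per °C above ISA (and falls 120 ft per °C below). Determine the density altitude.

-4204 ft

ISA temperature at -100 ft = 15 − 2 × (-100/1000) = 15.2°C.
ISA deviation = -19 − 15.2 = -34.2°C.
Density altitude = -100 + 120 × (-34.2) = -100 + (-4104) = -4204 ft.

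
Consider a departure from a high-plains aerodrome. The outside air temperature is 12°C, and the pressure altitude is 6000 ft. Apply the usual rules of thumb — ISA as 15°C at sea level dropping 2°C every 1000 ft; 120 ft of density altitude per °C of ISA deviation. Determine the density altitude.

7080 ft

ISA temperature at 6000 ft = 15 − 2 × (6000/1000) = 3°C.
ISA deviation = 12 − 3 = +9°C.
Density altitude = 6000 + 120 × (9) = 6000 + (+1080) = 7080 ft.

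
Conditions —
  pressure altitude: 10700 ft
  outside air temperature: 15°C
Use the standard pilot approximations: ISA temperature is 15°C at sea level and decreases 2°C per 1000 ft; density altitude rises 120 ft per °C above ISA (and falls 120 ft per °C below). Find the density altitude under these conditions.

ISA temperature at 10700 ft = 15 − 2 × (10700/1000) = -6.4°C.
ISA deviation = 15 − (-6.4) = +21.4°C.
Density altitude = 10700 + 120 × (21.4) = 10700 + (+2568) = 13268 ft.

13268 ft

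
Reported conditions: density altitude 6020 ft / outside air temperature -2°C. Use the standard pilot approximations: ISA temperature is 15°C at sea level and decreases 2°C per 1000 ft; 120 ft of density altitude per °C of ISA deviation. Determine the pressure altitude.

DA = PA + 120 × (OAT − (15 − 2·PA/1000)) = PA + 120·OAT − 1800 + 0.24·PA = 1.24·PA + 120·OAT − 1800.
So 1.24·PA = 6020 − 120 × (-2) + 1800 = 8060.
PA = 8060 / 1.24 = 6500 ft.

6500 ft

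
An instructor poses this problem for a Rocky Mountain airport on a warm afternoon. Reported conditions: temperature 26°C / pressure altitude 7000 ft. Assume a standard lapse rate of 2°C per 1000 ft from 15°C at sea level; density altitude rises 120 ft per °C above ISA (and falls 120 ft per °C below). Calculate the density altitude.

10000 ft

ISA temperature at 7000 ft = 15 − 2 × (7000/1000) = 1°C.
ISA deviation = 26 − 1 = +25°C.
Density altitude = 7000 + 120 × (25) = 7000 + (+3000) = 10000 ft.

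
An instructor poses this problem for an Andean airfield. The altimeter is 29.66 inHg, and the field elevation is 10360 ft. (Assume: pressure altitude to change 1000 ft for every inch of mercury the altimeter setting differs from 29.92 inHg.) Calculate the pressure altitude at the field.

Pressure correction = (29.92 − 29.66) × 1000 = +260 ft.
Pressure altitude = 10360 + (+260) = 10620 ft.

10620 ft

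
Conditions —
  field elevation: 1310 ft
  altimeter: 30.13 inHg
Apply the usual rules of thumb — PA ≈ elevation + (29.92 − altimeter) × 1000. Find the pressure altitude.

Pressure correction = (29.92 − 30.13) × 1000 = -210 ft.
Pressure altitude = 1310 + (-210) = 1100 ft.

1100 ft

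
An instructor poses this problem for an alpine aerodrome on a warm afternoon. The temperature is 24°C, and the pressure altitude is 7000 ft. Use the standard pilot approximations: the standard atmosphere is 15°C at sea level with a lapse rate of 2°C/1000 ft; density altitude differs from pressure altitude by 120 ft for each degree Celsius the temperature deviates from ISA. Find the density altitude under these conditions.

9760 ft

ISA temperature at 7000 ft = 15 − 2 × (7000/1000) = 1°C.
ISA deviation = 24 − 1 = +23°C.
Density altitude = 7000 + 120 × (23) = 7000 + (+2760) = 9760 ft.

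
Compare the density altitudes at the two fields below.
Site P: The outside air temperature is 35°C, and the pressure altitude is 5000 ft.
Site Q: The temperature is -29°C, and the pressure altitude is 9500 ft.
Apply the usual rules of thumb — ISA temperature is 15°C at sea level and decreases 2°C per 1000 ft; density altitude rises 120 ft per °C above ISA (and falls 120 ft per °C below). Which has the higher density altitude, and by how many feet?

Site P by 2100 ft

Site P: ISA temp = 5°C, deviation +30°C, DA = 5000 + 120 × 30 = 8600 ft.
Site Q: ISA temp = -4°C, deviation -25°C, DA = 9500 + 120 × (-25) = 6500 ft.
Site P is higher by 8600 − 6500 = 2100 ft.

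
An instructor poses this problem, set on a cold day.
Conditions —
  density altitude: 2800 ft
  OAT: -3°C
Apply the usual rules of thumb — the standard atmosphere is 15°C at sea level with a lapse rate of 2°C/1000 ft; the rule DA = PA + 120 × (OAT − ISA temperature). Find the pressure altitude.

DA = PA + 120 × (OAT − (15 − 2·PA/1000)) = PA + 120·OAT − 1800 + 0.24·PA = 1.24·PA + 120·OAT − 1800.
So 1.24·PA = 2800 − 120 × (-3) + 1800 = 4960.
PA = 4960 / 1.24 = 4000 ft.

4000 ft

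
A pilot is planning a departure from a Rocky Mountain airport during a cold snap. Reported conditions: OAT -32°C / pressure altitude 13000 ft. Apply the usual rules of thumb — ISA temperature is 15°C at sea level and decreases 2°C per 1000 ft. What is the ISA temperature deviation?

ISA-21°C

ISA temperature at 13000 ft = 15 − 2 × (13000/1000) = -11°C.
Deviation = OAT − ISA = -32 − (-11) = -21°C.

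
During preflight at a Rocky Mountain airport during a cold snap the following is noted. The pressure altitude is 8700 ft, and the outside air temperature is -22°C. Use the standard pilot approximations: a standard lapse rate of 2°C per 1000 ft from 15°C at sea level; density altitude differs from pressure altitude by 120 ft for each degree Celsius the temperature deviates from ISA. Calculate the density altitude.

6348 ft

ISA temperature at 8700 ft = 15 − 2 × (8700/1000) = -2.4°C.
ISA deviation = -22 − (-2.4) = -19.6°C.
Density altitude = 8700 + 120 × (-19.6) = 8700 + (-2352) = 6348 ft.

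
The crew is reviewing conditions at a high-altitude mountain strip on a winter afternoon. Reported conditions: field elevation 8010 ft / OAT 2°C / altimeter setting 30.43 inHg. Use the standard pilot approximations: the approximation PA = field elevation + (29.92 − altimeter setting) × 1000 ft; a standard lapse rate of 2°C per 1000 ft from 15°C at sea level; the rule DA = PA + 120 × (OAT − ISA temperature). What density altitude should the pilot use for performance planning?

Pressure altitude = 8010 + (29.92 − 30.43) × 1000 = 8010 + (-510) = 7500 ft.
ISA temperature at 7500 ft = 15 − 2 × (7500/1000) = 0°C.
ISA deviation = 2 − 0 = +2°C.
Density altitude = 7500 + 120 × (2) = 7740 ft.

7740 ft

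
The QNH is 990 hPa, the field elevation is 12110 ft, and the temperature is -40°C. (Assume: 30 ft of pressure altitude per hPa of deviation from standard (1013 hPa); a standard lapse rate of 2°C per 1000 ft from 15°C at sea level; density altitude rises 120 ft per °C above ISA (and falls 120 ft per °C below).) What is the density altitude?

Pressure altitude = 12110 + (1013 − 990) × 30 = 12110 + (+690) = 12800 ft.
ISA temperature at 12800 ft = 15 − 2 × (12800/1000) = -10.6°C.
ISA deviation = -40 − (-10.6) = -29.4°C.
Density altitude = 12800 + 120 × (-29.4) = 9272 ft.

9272 ft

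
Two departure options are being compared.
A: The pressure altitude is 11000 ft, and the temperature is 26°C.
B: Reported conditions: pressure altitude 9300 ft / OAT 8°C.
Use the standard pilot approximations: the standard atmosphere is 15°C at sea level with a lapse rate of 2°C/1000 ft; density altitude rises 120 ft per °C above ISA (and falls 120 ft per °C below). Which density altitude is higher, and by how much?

A: ISA temp = -7°C, deviation +33°C, DA = 11000 + 120 × 33 = 14960 ft.
B: ISA temp = -3.6°C, deviation +11.6°C, DA = 9300 + 120 × 11.6 = 10692 ft.
A is higher by 14960 − 10692 = 4268 ft.

A by 4268 ft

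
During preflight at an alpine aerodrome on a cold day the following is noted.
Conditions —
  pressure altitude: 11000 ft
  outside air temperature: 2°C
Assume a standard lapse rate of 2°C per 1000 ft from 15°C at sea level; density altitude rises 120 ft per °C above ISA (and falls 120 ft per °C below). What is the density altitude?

12080 ft

ISA temperature at 11000 ft = 15 − 2 × (11000/1000) = -7°C.
ISA deviation = 2 − (-7) = +9°C.
Density altitude = 11000 + 120 × (9) = 11000 + (+1080) = 12080 ft.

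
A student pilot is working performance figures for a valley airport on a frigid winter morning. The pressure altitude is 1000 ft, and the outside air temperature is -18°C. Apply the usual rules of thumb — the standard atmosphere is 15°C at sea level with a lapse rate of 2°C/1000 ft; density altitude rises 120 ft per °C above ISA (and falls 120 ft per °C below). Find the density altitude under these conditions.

ISA temperature at 1000 ft = 15 − 2 × (1000/1000) = 13°C.
ISA deviation = -18 − 13 = -31°C.
Density altitude = 1000 + 120 × (-31) = 1000 + (-3720) = -2720 ft.

-2720 ft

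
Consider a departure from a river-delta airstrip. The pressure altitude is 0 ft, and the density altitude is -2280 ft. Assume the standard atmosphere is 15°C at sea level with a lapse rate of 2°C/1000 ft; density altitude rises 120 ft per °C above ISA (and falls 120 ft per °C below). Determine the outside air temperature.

Density altitude − pressure altitude = -2280 − 0 = -2280 ft.
At 120 ft/°C that is an ISA deviation of -2280/120 = -19°C.
ISA temperature at 0 ft = 15 − 2 × (0/1000) = 15°C.
OAT = ISA + deviation = 15 + (-19) = -4°C.

-4°C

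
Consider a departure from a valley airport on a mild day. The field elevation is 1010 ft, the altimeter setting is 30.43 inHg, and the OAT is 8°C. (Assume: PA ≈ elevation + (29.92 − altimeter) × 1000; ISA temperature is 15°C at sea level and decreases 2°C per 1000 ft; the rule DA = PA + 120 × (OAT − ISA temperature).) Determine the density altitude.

Pressure altitude = 1010 + (29.92 − 30.43) × 1000 = 1010 + (-510) = 500 ft.
ISA temperature at 500 ft = 15 − 2 × (500/1000) = 14°C.
ISA deviation = 8 − 14 = -6°C.
Density altitude = 500 + 120 × (-6) = -220 ft.

-220 ft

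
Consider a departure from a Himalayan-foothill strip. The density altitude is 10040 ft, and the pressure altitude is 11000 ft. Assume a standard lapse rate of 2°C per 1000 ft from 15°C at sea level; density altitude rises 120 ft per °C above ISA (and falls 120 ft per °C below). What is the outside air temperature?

Density altitude − pressure altitude = 10040 − 11000 = -960 ft.
At 120 ft/°C that is an ISA deviation of -960/120 = -8°C.
ISA temperature at 11000 ft = 15 − 2 × (11000/1000) = -7°C.
OAT = ISA + deviation = -7 + (-8) = -15°C.

-15°C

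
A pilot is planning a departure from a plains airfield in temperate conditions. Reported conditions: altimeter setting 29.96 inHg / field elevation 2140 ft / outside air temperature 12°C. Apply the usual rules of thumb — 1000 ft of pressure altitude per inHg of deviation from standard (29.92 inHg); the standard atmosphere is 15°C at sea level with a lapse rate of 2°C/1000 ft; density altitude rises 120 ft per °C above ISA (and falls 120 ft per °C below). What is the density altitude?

Pressure altitude = 2140 + (29.92 − 29.96) × 1000 = 2140 + (-40) = 2100 ft.
ISA temperature at 2100 ft = 15 − 2 × (2100/1000) = 10.8°C.
ISA deviation = 12 − 10.8 = +1.2°C.
Density altitude = 2100 + 120 × (1.2) = 2244 ft.

2244 ft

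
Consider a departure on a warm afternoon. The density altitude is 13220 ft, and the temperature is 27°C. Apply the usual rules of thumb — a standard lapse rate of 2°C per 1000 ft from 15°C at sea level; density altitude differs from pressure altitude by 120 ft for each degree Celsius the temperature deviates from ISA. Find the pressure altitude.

DA = PA + 120 × (OAT − (15 − 2·PA/1000)) = PA + 120·OAT − 1800 + 0.24·PA = 1.24·PA + 120·OAT − 1800.
So 1.24·PA = 13220 − 120 × 27 + 1800 = 11780.
PA = 11780 / 1.24 = 9500 ft.

9500 ft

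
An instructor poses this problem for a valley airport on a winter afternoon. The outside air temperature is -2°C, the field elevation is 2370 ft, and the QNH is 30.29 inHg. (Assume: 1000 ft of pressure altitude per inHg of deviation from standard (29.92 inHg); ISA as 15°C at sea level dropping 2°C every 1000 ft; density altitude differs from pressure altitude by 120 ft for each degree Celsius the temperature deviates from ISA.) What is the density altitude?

Pressure altitude = 2370 + (29.92 − 30.29) × 1000 = 2370 + (-370) = 2000 ft.
ISA temperature at 2000 ft = 15 − 2 × (2000/1000) = 11°C.
ISA deviation = -2 − 11 = -13°C.
Density altitude = 2000 + 120 × (-13) = 440 ft.

440 ft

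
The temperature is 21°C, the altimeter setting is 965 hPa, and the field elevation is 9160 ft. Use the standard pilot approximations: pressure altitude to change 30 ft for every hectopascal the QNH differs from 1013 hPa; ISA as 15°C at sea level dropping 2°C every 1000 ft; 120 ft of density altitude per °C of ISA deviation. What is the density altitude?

13864 ft

Pressure altitude = 9160 + (1013 − 965) × 30 = 9160 + (+1440) = 10600 ft.
ISA temperature at 10600 ft = 15 − 2 × (10600/1000) = -6.2°C.
ISA deviation = 21 − (-6.2) = +27.2°C.
Density altitude = 10600 + 120 × (27.2) = 13864 ft.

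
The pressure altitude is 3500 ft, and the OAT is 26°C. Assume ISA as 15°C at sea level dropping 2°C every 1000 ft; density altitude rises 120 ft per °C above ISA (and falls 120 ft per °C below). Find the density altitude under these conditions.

ISA temperature at 3500 ft = 15 − 2 × (3500/1000) = 8°C.
ISA deviation = 26 − 8 = +18°C.
Density altitude = 3500 + 120 × (18) = 3500 + (+2160) = 5660 ft.

5660 ft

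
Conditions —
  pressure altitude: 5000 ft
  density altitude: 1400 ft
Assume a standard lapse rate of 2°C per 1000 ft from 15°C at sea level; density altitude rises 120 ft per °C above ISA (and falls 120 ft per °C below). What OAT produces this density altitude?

Density altitude − pressure altitude = 1400 − 5000 = -3600 ft.
At 120 ft/°C that is an ISA deviation of -3600/120 = -30°C.
ISA temperature at 5000 ft = 15 − 2 × (5000/1000) = 5°C.
OAT = ISA + deviation = 5 + (-30) = -25°C.

-25°C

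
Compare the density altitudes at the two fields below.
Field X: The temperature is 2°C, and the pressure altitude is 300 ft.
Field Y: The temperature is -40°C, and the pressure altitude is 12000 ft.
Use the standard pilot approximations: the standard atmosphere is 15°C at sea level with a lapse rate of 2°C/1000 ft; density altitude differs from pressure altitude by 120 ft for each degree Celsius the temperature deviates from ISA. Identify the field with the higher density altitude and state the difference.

Field Y by 9468 ft

Field X: ISA temp = 14.4°C, deviation -12.4°C, DA = 300 + 120 × (-12.4) = -1188 ft.
Field Y: ISA temp = -9°C, deviation -31°C, DA = 12000 + 120 × (-31) = 8280 ft.
Field Y is higher by 8280 − (-1188) = 9468 ft.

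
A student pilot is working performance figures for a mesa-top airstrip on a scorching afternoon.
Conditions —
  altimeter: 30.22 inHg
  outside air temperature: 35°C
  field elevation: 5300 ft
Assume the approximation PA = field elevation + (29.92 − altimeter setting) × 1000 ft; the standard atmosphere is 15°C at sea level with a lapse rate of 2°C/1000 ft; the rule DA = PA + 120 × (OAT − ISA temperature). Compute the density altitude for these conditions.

8600 ft

Pressure altitude = 5300 + (29.92 − 30.22) × 1000 = 5300 + (-300) = 5000 ft.
ISA temperature at 5000 ft = 15 − 2 × (5000/1000) = 5°C.
ISA deviation = 35 − 5 = +30°C.
Density altitude = 5000 + 120 × (30) = 8600 ft.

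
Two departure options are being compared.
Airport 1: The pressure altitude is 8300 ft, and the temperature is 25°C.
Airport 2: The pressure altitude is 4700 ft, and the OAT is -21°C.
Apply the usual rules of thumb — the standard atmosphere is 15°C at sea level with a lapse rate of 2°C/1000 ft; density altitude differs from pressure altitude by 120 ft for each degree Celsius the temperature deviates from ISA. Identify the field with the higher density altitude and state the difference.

Airport 1: ISA temp = -1.6°C, deviation +26.6°C, DA = 8300 + 120 × 26.6 = 11492 ft.
Airport 2: ISA temp = 5.6°C, deviation -26.6°C, DA = 4700 + 120 × (-26.6) = 1508 ft.
Airport 1 is higher by 11492 − 1508 = 9984 ft.

Airport 1 by 9984 ft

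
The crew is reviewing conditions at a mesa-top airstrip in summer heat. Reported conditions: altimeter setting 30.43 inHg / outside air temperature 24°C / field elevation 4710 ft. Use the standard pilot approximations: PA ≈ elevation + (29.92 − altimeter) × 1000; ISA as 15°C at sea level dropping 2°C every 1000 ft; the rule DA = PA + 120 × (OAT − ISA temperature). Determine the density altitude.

Pressure altitude = 4710 + (29.92 − 30.43) × 1000 = 4710 + (-510) = 4200 ft.
ISA temperature at 4200 ft = 15 − 2 × (4200/1000) = 6.6°C.
ISA deviation = 24 − 6.6 = +17.4°C.
Density altitude = 4200 + 120 × (17.4) = 6288 ft.

6288 ft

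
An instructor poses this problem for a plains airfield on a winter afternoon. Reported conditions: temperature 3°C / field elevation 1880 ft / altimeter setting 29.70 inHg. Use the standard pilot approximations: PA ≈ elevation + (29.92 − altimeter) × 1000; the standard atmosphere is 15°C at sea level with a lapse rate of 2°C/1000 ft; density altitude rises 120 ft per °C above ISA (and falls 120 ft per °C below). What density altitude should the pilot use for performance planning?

1164 ft

Pressure altitude = 1880 + (29.92 − 29.70) × 1000 = 1880 + (+220) = 2100 ft.
ISA temperature at 2100 ft = 15 − 2 × (2100/1000) = 10.8°C.
ISA deviation = 3 − 10.8 = -7.8°C.
Density altitude = 2100 + 120 × (-7.8) = 1164 ft.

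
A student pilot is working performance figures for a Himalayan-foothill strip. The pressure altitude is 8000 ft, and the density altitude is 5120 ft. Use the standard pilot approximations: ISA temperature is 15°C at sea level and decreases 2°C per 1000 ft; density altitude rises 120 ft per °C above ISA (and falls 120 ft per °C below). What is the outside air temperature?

Density altitude − pressure altitude = 5120 − 8000 = -2880 ft.
At 120 ft/°C that is an ISA deviation of -2880/120 = -24°C.
ISA temperature at 8000 ft = 15 − 2 × (8000/1000) = -1°C.
OAT = ISA + deviation = -1 + (-24) = -25°C.

-25°C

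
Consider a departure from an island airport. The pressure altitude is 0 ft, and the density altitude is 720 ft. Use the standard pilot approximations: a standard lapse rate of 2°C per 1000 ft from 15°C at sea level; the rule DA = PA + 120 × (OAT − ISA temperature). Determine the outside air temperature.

Density altitude − pressure altitude = 720 − 0 = +720 ft.
At 120 ft/°C that is an ISA deviation of 720/120 = +6°C.
ISA temperature at 0 ft = 15 − 2 × (0/1000) = 15°C.
OAT = ISA + deviation = 15 + (+6) = 21°C.

21°C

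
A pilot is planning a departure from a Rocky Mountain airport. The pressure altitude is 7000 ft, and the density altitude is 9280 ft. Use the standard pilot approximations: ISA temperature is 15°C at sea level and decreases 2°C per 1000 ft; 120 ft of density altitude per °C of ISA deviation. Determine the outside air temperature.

Density altitude − pressure altitude = 9280 − 7000 = +2280 ft.
At 120 ft/°C that is an ISA deviation of 2280/120 = +19°C.
ISA temperature at 7000 ft = 15 − 2 × (7000/1000) = 1°C.
OAT = ISA + deviation = 1 + (+19) = 20°C.

20°C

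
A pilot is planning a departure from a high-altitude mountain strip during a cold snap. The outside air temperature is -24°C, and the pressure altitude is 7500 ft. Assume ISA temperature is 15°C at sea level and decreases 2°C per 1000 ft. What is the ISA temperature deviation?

ISA-24°C

ISA temperature at 7500 ft = 15 − 2 × (7500/1000) = 0°C.
Deviation = OAT − ISA = -24 − 0 = -24°C.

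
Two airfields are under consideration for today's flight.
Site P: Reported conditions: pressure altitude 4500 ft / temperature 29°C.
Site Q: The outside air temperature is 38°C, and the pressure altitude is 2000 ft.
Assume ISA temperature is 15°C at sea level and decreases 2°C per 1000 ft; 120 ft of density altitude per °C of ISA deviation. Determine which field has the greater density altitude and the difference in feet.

Site P by 2020 ft

Site P: ISA temp = 6°C, deviation +23°C, DA = 4500 + 120 × 23 = 7260 ft.
Site Q: ISA temp = 11°C, deviation +27°C, DA = 2000 + 120 × 27 = 5240 ft.
Site P is higher by 7260 − 5240 = 2020 ft.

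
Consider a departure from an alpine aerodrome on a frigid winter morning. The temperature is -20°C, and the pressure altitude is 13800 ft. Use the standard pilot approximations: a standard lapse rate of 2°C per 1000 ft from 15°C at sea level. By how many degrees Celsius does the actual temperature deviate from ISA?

ISA temperature at 13800 ft = 15 − 2 × (13800/1000) = -12.6°C.
Deviation = OAT − ISA = -20 − (-12.6) = -7.4°C.

ISA-7.4°C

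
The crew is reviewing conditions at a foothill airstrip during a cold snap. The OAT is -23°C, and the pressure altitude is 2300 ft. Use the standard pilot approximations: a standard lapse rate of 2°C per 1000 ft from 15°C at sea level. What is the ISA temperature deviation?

ISA temperature at 2300 ft = 15 − 2 × (2300/1000) = 10.4°C.
Deviation = OAT − ISA = -23 − 10.4 = -33.4°C.

ISA-33.4°C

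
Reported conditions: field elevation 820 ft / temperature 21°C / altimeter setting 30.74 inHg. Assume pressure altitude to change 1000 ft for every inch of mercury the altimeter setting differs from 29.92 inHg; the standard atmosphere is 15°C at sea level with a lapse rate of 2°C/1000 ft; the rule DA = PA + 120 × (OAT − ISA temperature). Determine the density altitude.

720 ft

Pressure altitude = 820 + (29.92 − 30.74) × 1000 = 820 + (-820) = 0 ft.
ISA temperature at 0 ft = 15 − 2 × (0/1000) = 15°C.
ISA deviation = 21 − 15 = +6°C.
Density altitude = 0 + 120 × (6) = 720 ft.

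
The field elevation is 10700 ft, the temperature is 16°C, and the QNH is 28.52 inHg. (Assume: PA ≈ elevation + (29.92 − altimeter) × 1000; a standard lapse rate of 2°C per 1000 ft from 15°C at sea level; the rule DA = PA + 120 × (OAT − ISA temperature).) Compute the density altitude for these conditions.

15124 ft

Pressure altitude = 10700 + (29.92 − 28.52) × 1000 = 10700 + (+1400) = 12100 ft.
ISA temperature at 12100 ft = 15 − 2 × (12100/1000) = -9.2°C.
ISA deviation = 16 − (-9.2) = +25.2°C.
Density altitude = 12100 + 120 × (25.2) = 15124 ft.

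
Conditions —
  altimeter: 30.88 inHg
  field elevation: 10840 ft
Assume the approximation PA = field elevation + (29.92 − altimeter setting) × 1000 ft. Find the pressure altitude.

9880 ft

Pressure correction = (29.92 − 30.88) × 1000 = -960 ft.
Pressure altitude = 10840 + (-960) = 9880 ft.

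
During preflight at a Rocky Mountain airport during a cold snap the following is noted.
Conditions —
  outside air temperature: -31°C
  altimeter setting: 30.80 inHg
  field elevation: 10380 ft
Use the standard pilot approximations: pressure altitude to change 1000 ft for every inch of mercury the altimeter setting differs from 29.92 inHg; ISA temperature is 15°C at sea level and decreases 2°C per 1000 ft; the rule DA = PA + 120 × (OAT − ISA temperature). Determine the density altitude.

Pressure altitude = 10380 + (29.92 − 30.80) × 1000 = 10380 + (-880) = 9500 ft.
ISA temperature at 9500 ft = 15 − 2 × (9500/1000) = -4°C.
ISA deviation = -31 − (-4) = -27°C.
Density altitude = 9500 + 120 × (-27) = 6260 ft.

6260 ft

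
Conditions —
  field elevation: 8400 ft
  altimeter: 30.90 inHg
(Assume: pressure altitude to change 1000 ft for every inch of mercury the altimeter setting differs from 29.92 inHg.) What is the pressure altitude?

Pressure correction = (29.92 − 30.90) × 1000 = -980 ft.
Pressure altitude = 8400 + (-980) = 7420 ft.

7420 ft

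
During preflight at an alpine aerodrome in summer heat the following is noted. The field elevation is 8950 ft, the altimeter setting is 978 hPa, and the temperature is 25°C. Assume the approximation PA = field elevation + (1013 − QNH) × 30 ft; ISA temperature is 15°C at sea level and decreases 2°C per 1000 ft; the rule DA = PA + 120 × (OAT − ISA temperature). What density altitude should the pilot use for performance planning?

Pressure altitude = 8950 + (1013 − 978) × 30 = 8950 + (+1050) = 10000 ft.
ISA temperature at 10000 ft = 15 − 2 × (10000/1000) = -5°C.
ISA deviation = 25 − (-5) = +30°C.
Density altitude = 10000 + 120 × (30) = 13600 ft.

13600 ft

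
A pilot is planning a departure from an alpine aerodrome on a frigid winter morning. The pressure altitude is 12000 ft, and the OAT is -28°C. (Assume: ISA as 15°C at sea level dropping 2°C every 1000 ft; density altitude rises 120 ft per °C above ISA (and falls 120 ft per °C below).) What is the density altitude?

9720 ft

ISA temperature at 12000 ft = 15 − 2 × (12000/1000) = -9°C.
ISA deviation = -28 − (-9) = -19°C.
Density altitude = 12000 + 120 × (-19) = 12000 + (-2280) = 9720 ft.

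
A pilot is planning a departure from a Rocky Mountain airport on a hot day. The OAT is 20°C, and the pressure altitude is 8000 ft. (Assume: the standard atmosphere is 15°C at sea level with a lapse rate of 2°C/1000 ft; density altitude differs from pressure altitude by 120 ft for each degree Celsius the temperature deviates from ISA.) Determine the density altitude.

ISA temperature at 8000 ft = 15 − 2 × (8000/1000) = -1°C.
ISA deviation = 20 − (-1) = +21°C.
Density altitude = 8000 + 120 × (21) = 8000 + (+2520) = 10520 ft.

10520 ft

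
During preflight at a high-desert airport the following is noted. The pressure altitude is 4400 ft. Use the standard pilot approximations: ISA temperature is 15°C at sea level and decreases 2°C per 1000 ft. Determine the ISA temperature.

ISA temperature = 15 − 2 × (4400/1000) = 15 − 8.8 = 6.2°C.

6.2°C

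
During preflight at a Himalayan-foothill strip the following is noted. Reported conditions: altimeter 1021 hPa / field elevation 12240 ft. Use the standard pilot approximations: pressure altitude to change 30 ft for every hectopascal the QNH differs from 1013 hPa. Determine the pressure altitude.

12000 ft

Pressure correction = (1013 − 1021) × 30 = -240 ft.
Pressure altitude = 12240 + (-240) = 12000 ft.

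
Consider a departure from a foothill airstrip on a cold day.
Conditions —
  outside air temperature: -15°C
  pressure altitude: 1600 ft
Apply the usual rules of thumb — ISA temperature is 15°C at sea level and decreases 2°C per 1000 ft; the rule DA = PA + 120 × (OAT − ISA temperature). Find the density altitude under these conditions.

-1616 ft

ISA temperature at 1600 ft = 15 − 2 × (1600/1000) = 11.8°C.
ISA deviation = -15 − 11.8 = -26.8°C.
Density altitude = 1600 + 120 × (-26.8) = 1600 + (-3216) = -1616 ft.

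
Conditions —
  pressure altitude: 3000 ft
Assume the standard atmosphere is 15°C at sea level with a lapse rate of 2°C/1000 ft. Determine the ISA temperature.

ISA temperature = 15 − 2 × (3000/1000) = 15 − 6 = 9°C.

9°C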